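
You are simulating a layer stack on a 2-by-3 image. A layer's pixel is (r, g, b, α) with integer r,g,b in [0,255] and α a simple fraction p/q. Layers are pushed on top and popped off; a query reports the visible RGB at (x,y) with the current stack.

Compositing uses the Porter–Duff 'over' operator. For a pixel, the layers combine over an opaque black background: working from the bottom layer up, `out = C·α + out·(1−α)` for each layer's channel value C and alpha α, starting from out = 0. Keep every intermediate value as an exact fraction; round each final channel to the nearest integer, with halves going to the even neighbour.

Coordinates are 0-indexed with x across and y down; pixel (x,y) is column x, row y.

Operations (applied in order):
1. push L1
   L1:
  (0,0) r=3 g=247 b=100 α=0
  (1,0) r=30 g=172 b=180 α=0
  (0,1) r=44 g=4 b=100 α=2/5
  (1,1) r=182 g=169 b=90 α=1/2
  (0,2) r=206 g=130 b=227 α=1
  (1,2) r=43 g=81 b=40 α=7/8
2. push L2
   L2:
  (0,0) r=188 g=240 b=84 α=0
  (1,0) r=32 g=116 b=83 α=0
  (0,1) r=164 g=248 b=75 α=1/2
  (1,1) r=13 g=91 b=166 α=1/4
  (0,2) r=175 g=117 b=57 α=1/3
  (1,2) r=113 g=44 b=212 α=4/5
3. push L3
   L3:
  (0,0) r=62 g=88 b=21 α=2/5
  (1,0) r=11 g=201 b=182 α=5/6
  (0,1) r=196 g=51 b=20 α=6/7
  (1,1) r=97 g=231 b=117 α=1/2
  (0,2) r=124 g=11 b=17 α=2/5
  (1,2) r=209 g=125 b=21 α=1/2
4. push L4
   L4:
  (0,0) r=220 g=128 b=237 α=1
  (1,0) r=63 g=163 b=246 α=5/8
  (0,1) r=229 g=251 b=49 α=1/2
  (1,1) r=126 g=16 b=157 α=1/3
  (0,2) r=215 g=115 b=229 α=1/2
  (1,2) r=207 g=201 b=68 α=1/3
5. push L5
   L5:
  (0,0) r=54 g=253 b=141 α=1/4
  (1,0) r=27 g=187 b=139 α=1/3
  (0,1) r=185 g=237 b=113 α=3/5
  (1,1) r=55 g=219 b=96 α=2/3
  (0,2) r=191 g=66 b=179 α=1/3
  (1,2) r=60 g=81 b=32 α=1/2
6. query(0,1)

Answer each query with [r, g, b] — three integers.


at x=0,y=1 over L1,L2,L3,L4,L5:
after L1 α=2/5: [88/5, 8/5, 40]
after L2 α=1/2: [454/5, 624/5, 115/2]
after L3 α=6/7: [6334/35, 2154/35, 355/14]
after L4 α=1/2: [14349/70, 10939/70, 1041/28]
after L5 α=3/5: [33774/175, 35824/175, 5787/70]
= [193, 205, 83]


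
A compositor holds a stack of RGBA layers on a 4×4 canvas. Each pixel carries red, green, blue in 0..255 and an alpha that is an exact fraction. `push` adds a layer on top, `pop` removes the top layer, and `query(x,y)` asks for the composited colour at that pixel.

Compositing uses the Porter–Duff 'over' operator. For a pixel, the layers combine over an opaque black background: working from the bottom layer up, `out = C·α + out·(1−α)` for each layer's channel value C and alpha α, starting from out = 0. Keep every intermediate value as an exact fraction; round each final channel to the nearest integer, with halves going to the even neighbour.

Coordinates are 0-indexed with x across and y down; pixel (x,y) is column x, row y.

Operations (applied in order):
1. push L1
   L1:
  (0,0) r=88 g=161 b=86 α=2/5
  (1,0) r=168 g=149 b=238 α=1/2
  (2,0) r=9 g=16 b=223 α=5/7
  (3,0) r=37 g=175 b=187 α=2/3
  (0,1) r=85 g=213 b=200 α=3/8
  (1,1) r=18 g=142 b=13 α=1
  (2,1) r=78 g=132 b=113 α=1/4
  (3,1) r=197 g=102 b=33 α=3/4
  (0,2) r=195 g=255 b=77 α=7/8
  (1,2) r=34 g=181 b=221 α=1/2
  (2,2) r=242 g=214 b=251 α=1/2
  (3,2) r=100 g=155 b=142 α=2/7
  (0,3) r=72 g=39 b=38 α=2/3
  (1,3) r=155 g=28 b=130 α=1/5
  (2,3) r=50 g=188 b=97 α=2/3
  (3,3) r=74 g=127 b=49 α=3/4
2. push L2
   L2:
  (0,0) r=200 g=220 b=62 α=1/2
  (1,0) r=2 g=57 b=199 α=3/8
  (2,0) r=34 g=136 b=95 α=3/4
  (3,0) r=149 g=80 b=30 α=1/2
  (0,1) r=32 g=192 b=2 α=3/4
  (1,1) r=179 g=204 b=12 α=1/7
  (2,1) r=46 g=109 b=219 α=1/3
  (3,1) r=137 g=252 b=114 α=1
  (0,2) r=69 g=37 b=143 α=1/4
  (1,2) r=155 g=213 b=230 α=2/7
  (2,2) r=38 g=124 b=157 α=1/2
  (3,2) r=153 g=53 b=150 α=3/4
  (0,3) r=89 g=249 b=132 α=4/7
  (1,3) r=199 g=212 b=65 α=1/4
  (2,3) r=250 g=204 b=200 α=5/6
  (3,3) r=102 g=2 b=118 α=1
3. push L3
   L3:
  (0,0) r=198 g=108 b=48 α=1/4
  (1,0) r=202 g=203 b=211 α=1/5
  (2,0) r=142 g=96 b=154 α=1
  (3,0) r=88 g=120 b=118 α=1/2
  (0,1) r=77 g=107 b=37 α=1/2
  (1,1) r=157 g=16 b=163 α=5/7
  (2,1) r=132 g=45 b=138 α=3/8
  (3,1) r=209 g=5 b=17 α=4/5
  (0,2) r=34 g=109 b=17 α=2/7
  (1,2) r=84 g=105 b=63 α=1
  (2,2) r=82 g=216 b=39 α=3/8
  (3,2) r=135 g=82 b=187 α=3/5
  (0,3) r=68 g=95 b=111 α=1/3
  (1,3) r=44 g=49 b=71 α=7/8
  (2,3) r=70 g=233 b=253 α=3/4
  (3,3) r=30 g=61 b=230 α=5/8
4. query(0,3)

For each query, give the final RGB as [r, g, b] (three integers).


query (0,3) [L1,L2,L3] — begin 0,0,0
after L1 α=2/3: [48, 26, 76/3]
after L2 α=4/7: [500/7, 1074/7, 604/7]
after L3 α=1/3: [492/7, 2813/21, 1985/21]
rounded: [70, 134, 95]


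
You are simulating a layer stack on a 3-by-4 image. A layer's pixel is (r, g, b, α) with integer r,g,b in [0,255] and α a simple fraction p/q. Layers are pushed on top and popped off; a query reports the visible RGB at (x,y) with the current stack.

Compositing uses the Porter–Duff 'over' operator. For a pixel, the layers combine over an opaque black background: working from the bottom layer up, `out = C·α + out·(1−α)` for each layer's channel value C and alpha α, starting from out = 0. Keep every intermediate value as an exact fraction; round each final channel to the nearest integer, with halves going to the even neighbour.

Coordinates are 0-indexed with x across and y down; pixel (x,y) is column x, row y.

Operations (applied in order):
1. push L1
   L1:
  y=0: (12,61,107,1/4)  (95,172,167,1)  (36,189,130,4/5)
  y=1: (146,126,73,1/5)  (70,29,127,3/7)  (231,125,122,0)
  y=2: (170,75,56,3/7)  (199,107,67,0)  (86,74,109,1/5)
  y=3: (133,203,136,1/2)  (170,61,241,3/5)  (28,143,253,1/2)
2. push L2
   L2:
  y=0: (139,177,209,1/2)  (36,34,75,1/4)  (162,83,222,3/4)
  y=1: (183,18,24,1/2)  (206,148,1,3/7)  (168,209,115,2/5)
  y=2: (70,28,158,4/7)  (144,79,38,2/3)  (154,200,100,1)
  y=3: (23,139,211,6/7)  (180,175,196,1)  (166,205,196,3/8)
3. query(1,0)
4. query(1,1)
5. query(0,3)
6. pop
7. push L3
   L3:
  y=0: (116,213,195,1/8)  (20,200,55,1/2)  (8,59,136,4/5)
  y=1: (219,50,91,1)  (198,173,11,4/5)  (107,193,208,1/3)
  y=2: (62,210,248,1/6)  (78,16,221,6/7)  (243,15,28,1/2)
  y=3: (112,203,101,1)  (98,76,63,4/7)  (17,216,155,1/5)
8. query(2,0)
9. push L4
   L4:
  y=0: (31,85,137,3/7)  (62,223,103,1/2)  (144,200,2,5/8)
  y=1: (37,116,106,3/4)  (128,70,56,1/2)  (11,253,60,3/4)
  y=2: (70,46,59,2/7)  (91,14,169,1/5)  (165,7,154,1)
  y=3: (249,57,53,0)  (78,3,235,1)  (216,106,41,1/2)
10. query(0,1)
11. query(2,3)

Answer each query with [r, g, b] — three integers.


query (1,0) [L1,L2] — begin 0,0,0
L1 α=1: [95, 172, 167]
L2 α=1/4: [321/4, 275/2, 144]
rounded: [80, 138, 144]

at x=1,y=1 over L1,L2:
L1 α=3/7: [30, 87/7, 381/7]
L2 α=3/7: [738/7, 3456/49, 1545/49]
= [105, 71, 32]

at x=0,y=3 over L1,L2:
L1 α=1/2: [133/2, 203/2, 68]
L2 α=6/7: [409/14, 1871/14, 1334/7]
= [29, 134, 191]

(2,0) stack=L1,L3; from [0,0,0]:
L1 α=4/5: [144/5, 756/5, 104]
L3 α=4/5: [304/25, 1936/25, 648/5]
= [12, 77, 130]

(0,1) stack=L1,L3,L4; from [0,0,0]:
L1 α=1/5: [146/5, 126/5, 73/5]
L3 α=1: [219, 50, 91]
L4 α=3/4: [165/2, 199/2, 409/4]
→ [82, 100, 102]

(2,3) stack=L1,L3,L4; from [0,0,0]:
L1 α=1/2: [14, 143/2, 253/2]
L3 α=1/5: [73/5, 502/5, 661/5]
L4 α=1/2: [1153/10, 516/5, 433/5]
= [115, 103, 87]


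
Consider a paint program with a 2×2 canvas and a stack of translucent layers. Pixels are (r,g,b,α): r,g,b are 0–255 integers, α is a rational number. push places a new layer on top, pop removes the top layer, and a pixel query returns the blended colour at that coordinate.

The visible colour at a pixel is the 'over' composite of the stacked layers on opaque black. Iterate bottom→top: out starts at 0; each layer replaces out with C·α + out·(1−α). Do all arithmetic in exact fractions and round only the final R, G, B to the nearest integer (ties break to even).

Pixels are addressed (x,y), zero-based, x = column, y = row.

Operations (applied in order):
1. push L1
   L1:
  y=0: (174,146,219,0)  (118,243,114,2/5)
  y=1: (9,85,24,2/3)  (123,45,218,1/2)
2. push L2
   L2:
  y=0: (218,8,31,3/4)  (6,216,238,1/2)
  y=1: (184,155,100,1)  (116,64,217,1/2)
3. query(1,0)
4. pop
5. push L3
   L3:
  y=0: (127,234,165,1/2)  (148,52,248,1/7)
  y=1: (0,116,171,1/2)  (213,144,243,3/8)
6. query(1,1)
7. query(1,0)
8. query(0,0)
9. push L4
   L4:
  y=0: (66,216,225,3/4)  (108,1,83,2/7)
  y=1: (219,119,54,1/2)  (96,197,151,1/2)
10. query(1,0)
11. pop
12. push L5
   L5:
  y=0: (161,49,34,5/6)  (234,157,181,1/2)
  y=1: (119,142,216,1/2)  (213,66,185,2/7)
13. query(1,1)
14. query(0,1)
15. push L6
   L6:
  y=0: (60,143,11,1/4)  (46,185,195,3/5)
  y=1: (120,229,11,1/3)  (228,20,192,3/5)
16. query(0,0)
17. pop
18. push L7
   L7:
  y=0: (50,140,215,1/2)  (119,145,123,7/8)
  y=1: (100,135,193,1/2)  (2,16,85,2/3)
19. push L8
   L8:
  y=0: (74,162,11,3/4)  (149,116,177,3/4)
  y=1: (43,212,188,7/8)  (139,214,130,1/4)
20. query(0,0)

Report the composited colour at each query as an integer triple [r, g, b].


query (1,0) [L1,L2] — begin 0,0,0
L1 α=2/5: [236/5, 486/5, 228/5]
L2 α=1/2: [133/5, 783/5, 709/5]
rounded: [27, 157, 142]

query (1,1) [L1,L3] — begin 0,0,0
after L1 α=1/2: [123/2, 45/2, 109]
after L3 α=3/8: [1893/16, 1089/16, 637/4]
= [118, 68, 159]

query (1,0) [L1,L3] — begin 0,0,0
L1 α=2/5: [236/5, 486/5, 228/5]
L3 α=1/7: [308/5, 3176/35, 2608/35]
rounded: [62, 91, 75]

at x=0,y=0 over L1,L3:
after L1 α=0: [0, 0, 0]
after L3 α=1/2: [127/2, 117, 165/2]
= [64, 117, 82]

(1,0) stack=L1,L3,L4; from [0,0,0]:
after L1 α=2/5: [236/5, 486/5, 228/5]
after L3 α=1/7: [308/5, 3176/35, 2608/35]
after L4 α=2/7: [524/7, 3190/49, 3770/49]
= [75, 65, 77]

query (1,1) [L1,L3,L5] — begin 0,0,0
+L1 (α=1/2) → [123/2, 45/2, 109]
+L3 (α=3/8) → [1893/16, 1089/16, 637/4]
+L5 (α=2/7) → [16281/112, 7557/112, 4665/28]
rounded: [145, 67, 167]

query (0,1) [L1,L3,L5] — begin 0,0,0
+L1 (α=2/3) → [6, 170/3, 16]
+L3 (α=1/2) → [3, 259/3, 187/2]
+L5 (α=1/2) → [61, 685/6, 619/4]
rounded: [61, 114, 155]

query (0,0) [L1,L3,L5,L6] — begin 0,0,0
L1 α=0: [0, 0, 0]
L3 α=1/2: [127/2, 117, 165/2]
L5 α=5/6: [579/4, 181/3, 505/12]
L6 α=1/4: [1977/16, 81, 549/16]
= [124, 81, 34]

(0,0) stack=L1,L3,L5,L7,L8; from [0,0,0]:
L1 α=0: [0, 0, 0]
L3 α=1/2: [127/2, 117, 165/2]
L5 α=5/6: [579/4, 181/3, 505/12]
L7 α=1/2: [779/8, 601/6, 3085/24]
L8 α=3/4: [2555/32, 3517/24, 3877/96]
= [80, 147, 40]


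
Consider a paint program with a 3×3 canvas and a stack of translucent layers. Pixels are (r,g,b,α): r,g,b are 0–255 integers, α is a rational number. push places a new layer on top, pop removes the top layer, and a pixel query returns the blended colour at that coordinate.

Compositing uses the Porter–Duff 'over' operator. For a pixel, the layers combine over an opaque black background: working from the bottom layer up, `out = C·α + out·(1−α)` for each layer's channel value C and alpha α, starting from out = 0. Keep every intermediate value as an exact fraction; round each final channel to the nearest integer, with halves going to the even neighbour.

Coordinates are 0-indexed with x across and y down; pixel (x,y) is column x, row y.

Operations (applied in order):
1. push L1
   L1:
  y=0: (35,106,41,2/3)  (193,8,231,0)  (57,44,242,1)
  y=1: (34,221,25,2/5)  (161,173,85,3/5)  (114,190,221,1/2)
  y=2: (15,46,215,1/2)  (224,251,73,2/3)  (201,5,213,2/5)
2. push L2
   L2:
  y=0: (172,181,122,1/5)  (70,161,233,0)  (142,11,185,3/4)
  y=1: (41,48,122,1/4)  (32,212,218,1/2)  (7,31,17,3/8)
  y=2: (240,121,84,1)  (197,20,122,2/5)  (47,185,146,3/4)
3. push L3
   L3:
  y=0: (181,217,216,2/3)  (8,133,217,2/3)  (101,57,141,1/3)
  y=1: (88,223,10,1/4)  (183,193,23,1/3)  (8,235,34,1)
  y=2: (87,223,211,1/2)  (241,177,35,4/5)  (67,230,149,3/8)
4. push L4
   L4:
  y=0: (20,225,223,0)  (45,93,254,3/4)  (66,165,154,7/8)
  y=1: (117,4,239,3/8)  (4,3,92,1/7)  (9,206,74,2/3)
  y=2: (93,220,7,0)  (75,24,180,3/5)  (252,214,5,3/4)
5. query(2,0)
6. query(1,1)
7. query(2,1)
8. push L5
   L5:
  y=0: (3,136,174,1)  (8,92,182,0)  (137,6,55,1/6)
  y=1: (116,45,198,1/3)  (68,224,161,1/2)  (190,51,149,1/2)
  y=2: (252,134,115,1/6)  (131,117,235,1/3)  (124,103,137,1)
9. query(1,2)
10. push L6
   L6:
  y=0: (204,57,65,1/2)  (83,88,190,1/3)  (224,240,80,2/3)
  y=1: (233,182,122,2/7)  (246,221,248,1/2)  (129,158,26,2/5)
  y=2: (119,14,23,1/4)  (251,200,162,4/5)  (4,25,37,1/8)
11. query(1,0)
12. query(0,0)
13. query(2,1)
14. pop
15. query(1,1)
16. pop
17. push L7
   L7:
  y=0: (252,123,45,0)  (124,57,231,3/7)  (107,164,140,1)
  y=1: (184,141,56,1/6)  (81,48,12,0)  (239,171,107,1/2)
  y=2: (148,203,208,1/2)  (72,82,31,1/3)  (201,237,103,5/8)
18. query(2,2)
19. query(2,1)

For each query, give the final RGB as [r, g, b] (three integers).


query (2,0) [L1,L2,L3,L4] — begin 0,0,0
L1 α=1: [57, 44, 242]
L2 α=3/4: [483/4, 77/4, 797/4]
L3 α=1/3: [685/6, 191/6, 1079/6]
L4 α=7/8: [3457/48, 7121/48, 7547/48]
= [72, 148, 157]

(1,1) stack=L1,L2,L3,L4; from [0,0,0]:
L1 α=3/5: [483/5, 519/5, 51]
L2 α=1/2: [643/10, 1579/10, 269/2]
L3 α=1/3: [1558/15, 848/5, 292/3]
L4 α=1/7: [448/5, 729/5, 676/7]
= [90, 146, 97]

query (2,1) [L1,L2,L3,L4] — begin 0,0,0
after L1 α=1/2: [57, 95, 221/2]
after L2 α=3/8: [153/4, 71, 1207/16]
after L3 α=1: [8, 235, 34]
after L4 α=2/3: [26/3, 647/3, 182/3]
= [9, 216, 61]

at x=1,y=2 over L1,L2,L3,L4,L5:
after L1 α=2/3: [448/3, 502/3, 146/3]
after L2 α=2/5: [842/5, 542/5, 78]
after L3 α=4/5: [5662/25, 4082/25, 218/5]
after L4 α=3/5: [16949/125, 9964/125, 3136/25]
after L5 α=1/3: [50273/375, 34553/375, 4049/25]
→ [134, 92, 162]

query (1,0) [L1,L2,L3,L4,L5,L6] — begin 0,0,0
L1 α=0: [0, 0, 0]
L2 α=0: [0, 0, 0]
L3 α=2/3: [16/3, 266/3, 434/3]
L4 α=3/4: [421/12, 1103/12, 680/3]
L5 α=0: [421/12, 1103/12, 680/3]
L6 α=1/3: [919/18, 1631/18, 1930/9]
= [51, 91, 214]

(0,0) stack=L1,L2,L3,L4,L5,L6; from [0,0,0]:
after L1 α=2/3: [70/3, 212/3, 82/3]
after L2 α=1/5: [796/15, 1391/15, 694/15]
after L3 α=2/3: [6226/45, 7901/45, 7174/45]
after L4 α=0: [6226/45, 7901/45, 7174/45]
after L5 α=1: [3, 136, 174]
after L6 α=1/2: [207/2, 193/2, 239/2]
rounded: [104, 96, 120]

query (2,1) [L1,L2,L3,L4,L5,L6] — begin 0,0,0
after L1 α=1/2: [57, 95, 221/2]
after L2 α=3/8: [153/4, 71, 1207/16]
after L3 α=1: [8, 235, 34]
after L4 α=2/3: [26/3, 647/3, 182/3]
after L5 α=1/2: [298/3, 400/3, 629/6]
after L6 α=2/5: [556/5, 716/5, 733/10]
= [111, 143, 73]

at x=1,y=1 over L1,L2,L3,L4,L5:
after L1 α=3/5: [483/5, 519/5, 51]
after L2 α=1/2: [643/10, 1579/10, 269/2]
after L3 α=1/3: [1558/15, 848/5, 292/3]
after L4 α=1/7: [448/5, 729/5, 676/7]
after L5 α=1/2: [394/5, 1849/10, 1803/14]
= [79, 185, 129]

at x=2,y=2 over L1,L2,L3,L4,L7:
after L1 α=2/5: [402/5, 2, 426/5]
after L2 α=3/4: [1107/20, 557/4, 654/5]
after L3 α=3/8: [1911/32, 5545/32, 1101/8]
after L4 α=3/4: [26103/128, 26089/128, 1221/32]
after L7 α=5/8: [206949/1024, 229947/1024, 20143/256]
→ [202, 225, 79]

at x=2,y=1 over L1,L2,L3,L4,L7:
L1 α=1/2: [57, 95, 221/2]
L2 α=3/8: [153/4, 71, 1207/16]
L3 α=1: [8, 235, 34]
L4 α=2/3: [26/3, 647/3, 182/3]
L7 α=1/2: [743/6, 580/3, 503/6]
rounded: [124, 193, 84]


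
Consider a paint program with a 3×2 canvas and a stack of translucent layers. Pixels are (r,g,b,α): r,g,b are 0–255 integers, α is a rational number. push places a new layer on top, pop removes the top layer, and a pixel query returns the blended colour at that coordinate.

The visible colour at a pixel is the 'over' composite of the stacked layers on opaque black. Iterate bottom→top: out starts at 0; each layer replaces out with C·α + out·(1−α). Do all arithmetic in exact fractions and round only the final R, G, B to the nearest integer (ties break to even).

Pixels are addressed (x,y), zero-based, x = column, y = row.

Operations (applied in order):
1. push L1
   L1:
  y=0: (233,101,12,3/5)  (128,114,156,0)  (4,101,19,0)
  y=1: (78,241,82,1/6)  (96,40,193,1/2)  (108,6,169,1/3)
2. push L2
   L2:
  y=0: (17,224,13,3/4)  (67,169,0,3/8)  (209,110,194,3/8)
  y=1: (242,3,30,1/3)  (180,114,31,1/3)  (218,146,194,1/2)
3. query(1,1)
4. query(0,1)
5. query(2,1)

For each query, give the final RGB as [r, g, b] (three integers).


query (1,1) [L1,L2] — begin 0,0,0
L1 α=1/2: [48, 20, 193/2]
L2 α=1/3: [92, 154/3, 224/3]
→ [92, 51, 75]

at x=0,y=1 over L1,L2:
L1 α=1/6: [13, 241/6, 41/3]
L2 α=1/3: [268/3, 250/9, 172/9]
→ [89, 28, 19]

at x=2,y=1 over L1,L2:
L1 α=1/3: [36, 2, 169/3]
L2 α=1/2: [127, 74, 751/6]
= [127, 74, 125]


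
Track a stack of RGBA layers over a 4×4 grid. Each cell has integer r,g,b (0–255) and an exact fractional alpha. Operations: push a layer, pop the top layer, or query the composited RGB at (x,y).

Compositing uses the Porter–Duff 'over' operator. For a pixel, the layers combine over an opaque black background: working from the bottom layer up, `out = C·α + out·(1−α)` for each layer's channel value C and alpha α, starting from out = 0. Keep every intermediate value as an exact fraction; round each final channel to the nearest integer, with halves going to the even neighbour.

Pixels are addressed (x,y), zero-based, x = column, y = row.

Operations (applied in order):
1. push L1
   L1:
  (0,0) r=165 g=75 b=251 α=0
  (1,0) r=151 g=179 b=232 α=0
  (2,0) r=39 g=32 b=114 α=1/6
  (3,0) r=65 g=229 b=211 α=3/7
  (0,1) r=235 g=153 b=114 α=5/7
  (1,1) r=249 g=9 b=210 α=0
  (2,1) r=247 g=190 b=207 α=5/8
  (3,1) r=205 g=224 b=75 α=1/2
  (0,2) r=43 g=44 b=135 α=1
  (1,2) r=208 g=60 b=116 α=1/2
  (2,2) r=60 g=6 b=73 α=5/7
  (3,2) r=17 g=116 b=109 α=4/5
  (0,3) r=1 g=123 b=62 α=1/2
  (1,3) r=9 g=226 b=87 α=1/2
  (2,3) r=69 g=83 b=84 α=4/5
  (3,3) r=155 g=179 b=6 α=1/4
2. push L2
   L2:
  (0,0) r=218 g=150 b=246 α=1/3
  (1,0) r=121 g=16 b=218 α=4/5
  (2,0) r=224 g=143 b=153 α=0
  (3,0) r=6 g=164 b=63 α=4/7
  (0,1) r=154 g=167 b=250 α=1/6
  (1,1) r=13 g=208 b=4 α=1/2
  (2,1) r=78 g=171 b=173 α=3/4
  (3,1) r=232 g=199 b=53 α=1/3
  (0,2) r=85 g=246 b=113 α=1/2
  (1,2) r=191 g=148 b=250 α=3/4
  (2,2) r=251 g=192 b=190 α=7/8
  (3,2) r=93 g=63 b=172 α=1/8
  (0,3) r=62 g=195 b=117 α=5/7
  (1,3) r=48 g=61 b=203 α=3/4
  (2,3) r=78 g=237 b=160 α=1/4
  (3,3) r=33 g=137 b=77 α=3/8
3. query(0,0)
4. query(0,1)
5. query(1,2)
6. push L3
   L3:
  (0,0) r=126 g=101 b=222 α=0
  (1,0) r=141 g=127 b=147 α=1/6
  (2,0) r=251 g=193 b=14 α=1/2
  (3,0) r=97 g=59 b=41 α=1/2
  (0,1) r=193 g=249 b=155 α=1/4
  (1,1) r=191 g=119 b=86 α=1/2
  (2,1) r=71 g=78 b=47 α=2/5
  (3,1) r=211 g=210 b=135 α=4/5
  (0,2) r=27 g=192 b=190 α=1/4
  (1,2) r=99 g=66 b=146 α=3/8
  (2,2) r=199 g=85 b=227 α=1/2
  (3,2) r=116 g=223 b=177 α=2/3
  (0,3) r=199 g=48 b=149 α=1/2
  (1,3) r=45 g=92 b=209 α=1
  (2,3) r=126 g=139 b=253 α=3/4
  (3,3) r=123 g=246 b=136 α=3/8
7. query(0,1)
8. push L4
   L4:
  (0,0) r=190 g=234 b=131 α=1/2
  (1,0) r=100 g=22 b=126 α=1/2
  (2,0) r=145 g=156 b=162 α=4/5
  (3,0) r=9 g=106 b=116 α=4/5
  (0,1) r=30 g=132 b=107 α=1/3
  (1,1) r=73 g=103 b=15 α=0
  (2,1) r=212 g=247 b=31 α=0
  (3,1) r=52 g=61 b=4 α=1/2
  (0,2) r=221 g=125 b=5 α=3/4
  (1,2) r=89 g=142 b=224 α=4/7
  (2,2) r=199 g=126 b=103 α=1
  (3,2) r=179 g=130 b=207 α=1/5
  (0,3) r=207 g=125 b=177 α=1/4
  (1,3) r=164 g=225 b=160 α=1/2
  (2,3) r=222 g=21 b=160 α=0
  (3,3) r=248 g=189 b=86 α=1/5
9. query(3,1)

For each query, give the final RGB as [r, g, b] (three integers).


(0,0) stack=L1,L2; from [0,0,0]:
after L1 α=0: [0, 0, 0]
after L2 α=1/3: [218/3, 50, 82]
= [73, 50, 82]

at x=0,y=1 over L1,L2:
L1 α=5/7: [1175/7, 765/7, 570/7]
L2 α=1/6: [6953/42, 2497/21, 2300/21]
rounded: [166, 119, 110]

at x=1,y=2 over L1,L2:
L1 α=1/2: [104, 30, 58]
L2 α=3/4: [677/4, 237/2, 202]
= [169, 118, 202]

(0,1) stack=L1,L2,L3; from [0,0,0]:
L1 α=5/7: [1175/7, 765/7, 570/7]
L2 α=1/6: [6953/42, 2497/21, 2300/21]
L3 α=1/4: [9655/56, 1060/7, 3385/28]
= [172, 151, 121]

(3,1) stack=L1,L2,L3,L4; from [0,0,0]:
+L1 (α=1/2) → [205/2, 112, 75/2]
+L2 (α=1/3) → [437/3, 141, 128/3]
+L3 (α=4/5) → [2969/15, 981/5, 1748/15]
+L4 (α=1/2) → [3749/30, 643/5, 904/15]
= [125, 129, 60]


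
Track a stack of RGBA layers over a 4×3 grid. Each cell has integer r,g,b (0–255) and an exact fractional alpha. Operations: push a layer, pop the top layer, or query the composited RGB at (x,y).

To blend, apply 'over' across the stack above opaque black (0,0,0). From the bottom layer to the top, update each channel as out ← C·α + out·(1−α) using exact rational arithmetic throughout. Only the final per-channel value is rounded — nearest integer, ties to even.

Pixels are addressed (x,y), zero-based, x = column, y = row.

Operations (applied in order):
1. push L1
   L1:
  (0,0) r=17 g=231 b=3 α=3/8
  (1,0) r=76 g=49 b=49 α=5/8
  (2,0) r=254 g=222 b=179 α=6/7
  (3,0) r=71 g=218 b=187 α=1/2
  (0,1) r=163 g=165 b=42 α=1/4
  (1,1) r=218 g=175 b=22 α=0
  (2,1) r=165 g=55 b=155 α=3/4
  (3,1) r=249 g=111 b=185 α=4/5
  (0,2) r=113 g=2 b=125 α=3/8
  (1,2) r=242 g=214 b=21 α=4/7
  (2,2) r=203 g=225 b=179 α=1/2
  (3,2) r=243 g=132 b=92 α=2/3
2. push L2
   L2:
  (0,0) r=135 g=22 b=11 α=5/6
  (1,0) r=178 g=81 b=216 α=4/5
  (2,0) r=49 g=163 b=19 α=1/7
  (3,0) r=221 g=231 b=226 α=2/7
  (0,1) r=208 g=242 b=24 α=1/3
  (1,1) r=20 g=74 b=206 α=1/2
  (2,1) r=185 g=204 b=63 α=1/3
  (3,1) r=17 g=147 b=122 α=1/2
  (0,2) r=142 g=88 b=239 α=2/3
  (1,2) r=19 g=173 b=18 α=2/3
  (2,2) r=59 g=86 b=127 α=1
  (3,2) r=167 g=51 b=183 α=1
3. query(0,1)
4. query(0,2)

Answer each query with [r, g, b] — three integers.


(0,1) stack=L1,L2; from [0,0,0]:
+L1 (α=1/4) → [163/4, 165/4, 21/2]
+L2 (α=1/3) → [193/2, 649/6, 15]
= [96, 108, 15]

query (0,2) [L1,L2] — begin 0,0,0
+L1 (α=3/8) → [339/8, 3/4, 375/8]
+L2 (α=2/3) → [2611/24, 707/12, 4199/24]
→ [109, 59, 175]


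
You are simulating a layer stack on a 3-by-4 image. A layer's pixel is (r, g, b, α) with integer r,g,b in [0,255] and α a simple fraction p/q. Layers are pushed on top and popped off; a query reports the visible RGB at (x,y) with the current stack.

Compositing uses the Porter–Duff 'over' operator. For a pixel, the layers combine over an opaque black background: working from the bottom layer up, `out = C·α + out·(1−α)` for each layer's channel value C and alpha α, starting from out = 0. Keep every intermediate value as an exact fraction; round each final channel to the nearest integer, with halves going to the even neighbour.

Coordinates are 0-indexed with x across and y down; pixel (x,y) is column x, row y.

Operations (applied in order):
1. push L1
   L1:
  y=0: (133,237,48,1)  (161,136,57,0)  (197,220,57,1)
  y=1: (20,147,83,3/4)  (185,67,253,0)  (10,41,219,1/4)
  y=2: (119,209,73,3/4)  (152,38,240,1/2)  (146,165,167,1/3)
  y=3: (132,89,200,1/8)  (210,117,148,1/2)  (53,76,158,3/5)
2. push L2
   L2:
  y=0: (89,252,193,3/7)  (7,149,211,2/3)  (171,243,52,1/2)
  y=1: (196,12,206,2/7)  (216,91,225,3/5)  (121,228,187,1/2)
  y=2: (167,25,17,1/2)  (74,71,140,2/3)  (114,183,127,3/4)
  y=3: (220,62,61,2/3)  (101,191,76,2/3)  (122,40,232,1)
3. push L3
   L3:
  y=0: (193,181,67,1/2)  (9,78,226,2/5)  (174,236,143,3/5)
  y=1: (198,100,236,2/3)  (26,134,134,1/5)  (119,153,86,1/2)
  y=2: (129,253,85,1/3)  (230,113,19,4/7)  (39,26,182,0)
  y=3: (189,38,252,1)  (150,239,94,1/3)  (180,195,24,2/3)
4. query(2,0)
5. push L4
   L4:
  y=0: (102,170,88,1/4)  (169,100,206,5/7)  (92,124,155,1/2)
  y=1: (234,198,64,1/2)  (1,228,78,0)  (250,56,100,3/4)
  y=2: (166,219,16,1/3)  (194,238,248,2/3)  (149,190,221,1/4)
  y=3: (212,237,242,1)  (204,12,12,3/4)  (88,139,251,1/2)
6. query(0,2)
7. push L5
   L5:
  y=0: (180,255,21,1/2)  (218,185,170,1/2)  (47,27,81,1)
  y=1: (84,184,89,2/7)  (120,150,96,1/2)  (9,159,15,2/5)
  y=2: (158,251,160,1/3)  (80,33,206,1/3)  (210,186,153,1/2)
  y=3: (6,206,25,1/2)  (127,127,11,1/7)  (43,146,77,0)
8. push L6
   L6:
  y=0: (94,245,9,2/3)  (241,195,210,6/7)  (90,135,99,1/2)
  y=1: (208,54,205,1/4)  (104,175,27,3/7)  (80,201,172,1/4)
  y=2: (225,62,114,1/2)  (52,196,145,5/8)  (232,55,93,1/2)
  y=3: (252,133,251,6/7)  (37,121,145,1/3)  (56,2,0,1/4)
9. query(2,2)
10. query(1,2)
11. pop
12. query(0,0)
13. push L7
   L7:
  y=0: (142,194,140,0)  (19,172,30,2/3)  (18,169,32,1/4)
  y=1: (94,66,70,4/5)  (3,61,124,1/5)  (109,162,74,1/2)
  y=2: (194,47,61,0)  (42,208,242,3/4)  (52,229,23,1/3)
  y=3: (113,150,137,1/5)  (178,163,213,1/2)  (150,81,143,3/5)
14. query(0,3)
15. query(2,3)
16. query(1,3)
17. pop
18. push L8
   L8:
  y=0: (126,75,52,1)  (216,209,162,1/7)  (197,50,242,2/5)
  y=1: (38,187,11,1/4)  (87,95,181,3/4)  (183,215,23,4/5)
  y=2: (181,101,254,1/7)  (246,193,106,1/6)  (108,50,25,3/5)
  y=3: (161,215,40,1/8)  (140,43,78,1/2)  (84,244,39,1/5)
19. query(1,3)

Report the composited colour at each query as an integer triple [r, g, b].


query (2,0) [L1,L2,L3] — begin 0,0,0
L1 α=1: [197, 220, 57]
L2 α=1/2: [184, 463/2, 109/2]
L3 α=3/5: [178, 1171/5, 538/5]
rounded: [178, 234, 108]

query (0,2) [L1,L2,L3,L4] — begin 0,0,0
after L1 α=3/4: [357/4, 627/4, 219/4]
after L2 α=1/2: [1025/8, 727/8, 287/8]
after L3 α=1/3: [1541/12, 1739/12, 209/4]
after L4 α=1/3: [2537/18, 3053/18, 241/6]
→ [141, 170, 40]

at x=2,y=2 over L1,L2,L3,L4,L5,L6:
after L1 α=1/3: [146/3, 55, 167/3]
after L2 α=3/4: [293/3, 151, 655/6]
after L3 α=0: [293/3, 151, 655/6]
after L4 α=1/4: [221/2, 643/4, 1097/8]
after L5 α=1/2: [641/4, 1387/8, 2321/16]
after L6 α=1/2: [1569/8, 1827/16, 3809/32]
rounded: [196, 114, 119]

at x=1,y=2 over L1,L2,L3,L4,L5,L6:
after L1 α=1/2: [76, 19, 120]
after L2 α=2/3: [224/3, 161/3, 400/3]
after L3 α=4/7: [1144/7, 613/7, 68]
after L4 α=2/3: [3860/21, 1315/7, 188]
after L5 α=1/3: [9400/63, 2861/21, 194]
after L6 α=5/8: [3715/42, 9721/56, 1307/8]
rounded: [88, 174, 163]

(0,0) stack=L1,L2,L3,L4,L5; from [0,0,0]:
after L1 α=1: [133, 237, 48]
after L2 α=3/7: [799/7, 1704/7, 771/7]
after L3 α=1/2: [1075/7, 2971/14, 620/7]
after L4 α=1/4: [3939/28, 11293/56, 619/7]
after L5 α=1/2: [8979/56, 25573/112, 383/7]
= [160, 228, 55]

query (0,3) [L1,L2,L3,L4,L5,L7] — begin 0,0,0
after L1 α=1/8: [33/2, 89/8, 25]
after L2 α=2/3: [913/6, 1081/24, 49]
after L3 α=1: [189, 38, 252]
after L4 α=1: [212, 237, 242]
after L5 α=1/2: [109, 443/2, 267/2]
after L7 α=1/5: [549/5, 1036/5, 671/5]
→ [110, 207, 134]

at x=2,y=3 over L1,L2,L3,L4,L5,L7:
after L1 α=3/5: [159/5, 228/5, 474/5]
after L2 α=1: [122, 40, 232]
after L3 α=2/3: [482/3, 430/3, 280/3]
after L4 α=1/2: [373/3, 847/6, 1033/6]
after L5 α=0: [373/3, 847/6, 1033/6]
after L7 α=3/5: [2096/15, 1576/15, 464/3]
rounded: [140, 105, 155]

(1,3) stack=L1,L2,L3,L4,L5,L7; from [0,0,0]:
+L1 (α=1/2) → [105, 117/2, 74]
+L2 (α=2/3) → [307/3, 881/6, 226/3]
+L3 (α=1/3) → [1064/9, 1598/9, 734/9]
+L4 (α=3/4) → [1643/9, 961/18, 529/18]
+L5 (α=1/7) → [3667/21, 1342/21, 562/21]
+L7 (α=1/2) → [7405/42, 4765/42, 5035/42]
→ [176, 113, 120]

(1,3) stack=L1,L2,L3,L4,L5,L8; from [0,0,0]:
after L1 α=1/2: [105, 117/2, 74]
after L2 α=2/3: [307/3, 881/6, 226/3]
after L3 α=1/3: [1064/9, 1598/9, 734/9]
after L4 α=3/4: [1643/9, 961/18, 529/18]
after L5 α=1/7: [3667/21, 1342/21, 562/21]
after L8 α=1/2: [6607/42, 2245/42, 1100/21]
→ [157, 53, 52]


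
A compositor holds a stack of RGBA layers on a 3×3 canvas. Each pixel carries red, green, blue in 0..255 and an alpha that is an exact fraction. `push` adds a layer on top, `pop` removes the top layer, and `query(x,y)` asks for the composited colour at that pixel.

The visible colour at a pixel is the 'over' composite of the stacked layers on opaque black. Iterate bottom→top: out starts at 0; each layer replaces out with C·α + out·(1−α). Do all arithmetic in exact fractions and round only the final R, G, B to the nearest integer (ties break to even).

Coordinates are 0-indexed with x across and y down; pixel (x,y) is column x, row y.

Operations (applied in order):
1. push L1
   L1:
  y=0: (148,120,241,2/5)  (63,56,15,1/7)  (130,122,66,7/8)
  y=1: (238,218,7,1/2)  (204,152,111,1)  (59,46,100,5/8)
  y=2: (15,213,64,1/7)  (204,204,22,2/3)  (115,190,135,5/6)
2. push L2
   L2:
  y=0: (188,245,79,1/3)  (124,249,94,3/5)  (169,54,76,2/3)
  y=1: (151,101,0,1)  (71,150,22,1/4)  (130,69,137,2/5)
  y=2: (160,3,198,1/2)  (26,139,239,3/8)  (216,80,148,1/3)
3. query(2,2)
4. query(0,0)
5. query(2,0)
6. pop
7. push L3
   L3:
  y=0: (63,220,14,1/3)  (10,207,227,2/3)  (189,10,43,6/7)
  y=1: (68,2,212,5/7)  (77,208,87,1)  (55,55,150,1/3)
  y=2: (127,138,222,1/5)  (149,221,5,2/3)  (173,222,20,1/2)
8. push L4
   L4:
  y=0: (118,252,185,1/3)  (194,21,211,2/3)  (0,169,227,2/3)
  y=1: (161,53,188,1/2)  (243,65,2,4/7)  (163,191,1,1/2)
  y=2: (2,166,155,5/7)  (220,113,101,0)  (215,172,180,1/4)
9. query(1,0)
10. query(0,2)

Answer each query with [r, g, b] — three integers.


query (2,2) [L1,L2] — begin 0,0,0
L1 α=5/6: [575/6, 475/3, 225/2]
L2 α=1/3: [1223/9, 1190/9, 373/3]
→ [136, 132, 124]

at x=0,y=0 over L1,L2:
+L1 (α=2/5) → [296/5, 48, 482/5]
+L2 (α=1/3) → [1532/15, 341/3, 453/5]
rounded: [102, 114, 91]

at x=2,y=0 over L1,L2:
L1 α=7/8: [455/4, 427/4, 231/4]
L2 α=2/3: [1807/12, 859/12, 839/12]
rounded: [151, 72, 70]

at x=1,y=0 over L1,L3,L4:
after L1 α=1/7: [9, 8, 15/7]
after L3 α=2/3: [29/3, 422/3, 3193/21]
after L4 α=2/3: [1193/9, 548/9, 12055/63]
rounded: [133, 61, 191]

query (0,2) [L1,L3,L4] — begin 0,0,0
+L1 (α=1/7) → [15/7, 213/7, 64/7]
+L3 (α=1/5) → [949/35, 1818/35, 362/7]
+L4 (α=5/7) → [2248/245, 32686/245, 6149/49]
→ [9, 133, 125]


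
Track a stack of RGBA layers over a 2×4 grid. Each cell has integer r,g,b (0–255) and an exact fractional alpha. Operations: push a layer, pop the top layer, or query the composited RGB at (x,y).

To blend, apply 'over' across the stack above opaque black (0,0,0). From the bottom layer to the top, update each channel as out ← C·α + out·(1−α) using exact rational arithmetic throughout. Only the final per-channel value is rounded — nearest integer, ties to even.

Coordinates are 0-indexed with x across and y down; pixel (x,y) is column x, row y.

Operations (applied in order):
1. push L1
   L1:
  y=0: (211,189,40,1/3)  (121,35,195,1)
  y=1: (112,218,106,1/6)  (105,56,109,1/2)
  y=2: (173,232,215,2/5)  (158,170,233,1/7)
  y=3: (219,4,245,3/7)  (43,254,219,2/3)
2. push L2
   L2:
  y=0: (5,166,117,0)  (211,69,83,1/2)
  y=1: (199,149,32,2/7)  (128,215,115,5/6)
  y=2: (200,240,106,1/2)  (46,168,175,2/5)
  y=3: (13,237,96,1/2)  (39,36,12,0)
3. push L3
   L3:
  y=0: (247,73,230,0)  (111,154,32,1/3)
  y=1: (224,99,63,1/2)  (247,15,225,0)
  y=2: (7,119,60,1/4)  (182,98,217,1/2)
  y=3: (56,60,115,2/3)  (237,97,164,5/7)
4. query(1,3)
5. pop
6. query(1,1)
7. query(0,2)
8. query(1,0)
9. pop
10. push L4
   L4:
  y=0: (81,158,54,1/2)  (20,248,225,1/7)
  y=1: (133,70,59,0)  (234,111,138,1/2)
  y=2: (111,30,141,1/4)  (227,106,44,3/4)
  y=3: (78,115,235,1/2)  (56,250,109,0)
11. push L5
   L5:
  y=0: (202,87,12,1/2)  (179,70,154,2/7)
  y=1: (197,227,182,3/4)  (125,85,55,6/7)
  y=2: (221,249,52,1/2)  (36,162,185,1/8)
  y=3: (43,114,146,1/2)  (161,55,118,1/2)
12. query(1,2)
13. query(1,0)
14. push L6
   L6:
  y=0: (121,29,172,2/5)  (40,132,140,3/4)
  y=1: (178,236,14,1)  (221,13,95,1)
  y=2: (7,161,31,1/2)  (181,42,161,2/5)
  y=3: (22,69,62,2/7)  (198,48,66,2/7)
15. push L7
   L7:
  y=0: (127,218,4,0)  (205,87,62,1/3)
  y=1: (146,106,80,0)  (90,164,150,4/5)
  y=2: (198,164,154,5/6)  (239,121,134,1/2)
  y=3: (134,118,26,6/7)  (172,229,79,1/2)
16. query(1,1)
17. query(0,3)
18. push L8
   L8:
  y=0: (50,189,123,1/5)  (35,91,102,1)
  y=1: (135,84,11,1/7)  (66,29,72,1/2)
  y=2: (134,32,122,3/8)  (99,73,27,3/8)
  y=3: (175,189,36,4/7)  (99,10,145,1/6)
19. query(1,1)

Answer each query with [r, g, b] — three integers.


(1,3) stack=L1,L2,L3; from [0,0,0]:
after L1 α=2/3: [86/3, 508/3, 146]
after L2 α=0: [86/3, 508/3, 146]
after L3 α=5/7: [3727/21, 353/3, 1112/7]
rounded: [177, 118, 159]

query (1,1) [L1,L2] — begin 0,0,0
+L1 (α=1/2) → [105/2, 28, 109/2]
+L2 (α=5/6) → [1385/12, 1103/6, 1259/12]
→ [115, 184, 105]

at x=0,y=2 over L1,L2:
after L1 α=2/5: [346/5, 464/5, 86]
after L2 α=1/2: [673/5, 832/5, 96]
→ [135, 166, 96]

(1,0) stack=L1,L2; from [0,0,0]:
after L1 α=1: [121, 35, 195]
after L2 α=1/2: [166, 52, 139]
= [166, 52, 139]

query (1,2) [L1,L4,L5] — begin 0,0,0
+L1 (α=1/7) → [158/7, 170/7, 233/7]
+L4 (α=3/4) → [4925/28, 599/7, 1157/28]
+L5 (α=1/8) → [5069/32, 761/8, 1897/32]
rounded: [158, 95, 59]

at x=1,y=0 over L1,L4,L5:
after L1 α=1: [121, 35, 195]
after L4 α=1/7: [746/7, 458/7, 1395/7]
after L5 α=2/7: [6236/49, 3270/49, 9131/49]
= [127, 67, 186]

at x=1,y=1 over L1,L4,L5,L6,L7:
+L1 (α=1/2) → [105/2, 28, 109/2]
+L4 (α=1/2) → [573/4, 139/2, 385/4]
+L5 (α=6/7) → [3573/28, 1159/14, 1705/28]
+L6 (α=1) → [221, 13, 95]
+L7 (α=4/5) → [581/5, 669/5, 139]
→ [116, 134, 139]

(0,3) stack=L1,L4,L5,L6,L7; from [0,0,0]:
after L1 α=3/7: [657/7, 12/7, 105]
after L4 α=1/2: [1203/14, 817/14, 170]
after L5 α=1/2: [1805/28, 2413/28, 158]
after L6 α=2/7: [10257/196, 15929/196, 914/7]
after L7 α=6/7: [167841/1372, 154697/1372, 2006/49]
→ [122, 113, 41]

(1,1) stack=L1,L4,L5,L6,L7,L8; from [0,0,0]:
+L1 (α=1/2) → [105/2, 28, 109/2]
+L4 (α=1/2) → [573/4, 139/2, 385/4]
+L5 (α=6/7) → [3573/28, 1159/14, 1705/28]
+L6 (α=1) → [221, 13, 95]
+L7 (α=4/5) → [581/5, 669/5, 139]
+L8 (α=1/2) → [911/10, 407/5, 211/2]
→ [91, 81, 106]


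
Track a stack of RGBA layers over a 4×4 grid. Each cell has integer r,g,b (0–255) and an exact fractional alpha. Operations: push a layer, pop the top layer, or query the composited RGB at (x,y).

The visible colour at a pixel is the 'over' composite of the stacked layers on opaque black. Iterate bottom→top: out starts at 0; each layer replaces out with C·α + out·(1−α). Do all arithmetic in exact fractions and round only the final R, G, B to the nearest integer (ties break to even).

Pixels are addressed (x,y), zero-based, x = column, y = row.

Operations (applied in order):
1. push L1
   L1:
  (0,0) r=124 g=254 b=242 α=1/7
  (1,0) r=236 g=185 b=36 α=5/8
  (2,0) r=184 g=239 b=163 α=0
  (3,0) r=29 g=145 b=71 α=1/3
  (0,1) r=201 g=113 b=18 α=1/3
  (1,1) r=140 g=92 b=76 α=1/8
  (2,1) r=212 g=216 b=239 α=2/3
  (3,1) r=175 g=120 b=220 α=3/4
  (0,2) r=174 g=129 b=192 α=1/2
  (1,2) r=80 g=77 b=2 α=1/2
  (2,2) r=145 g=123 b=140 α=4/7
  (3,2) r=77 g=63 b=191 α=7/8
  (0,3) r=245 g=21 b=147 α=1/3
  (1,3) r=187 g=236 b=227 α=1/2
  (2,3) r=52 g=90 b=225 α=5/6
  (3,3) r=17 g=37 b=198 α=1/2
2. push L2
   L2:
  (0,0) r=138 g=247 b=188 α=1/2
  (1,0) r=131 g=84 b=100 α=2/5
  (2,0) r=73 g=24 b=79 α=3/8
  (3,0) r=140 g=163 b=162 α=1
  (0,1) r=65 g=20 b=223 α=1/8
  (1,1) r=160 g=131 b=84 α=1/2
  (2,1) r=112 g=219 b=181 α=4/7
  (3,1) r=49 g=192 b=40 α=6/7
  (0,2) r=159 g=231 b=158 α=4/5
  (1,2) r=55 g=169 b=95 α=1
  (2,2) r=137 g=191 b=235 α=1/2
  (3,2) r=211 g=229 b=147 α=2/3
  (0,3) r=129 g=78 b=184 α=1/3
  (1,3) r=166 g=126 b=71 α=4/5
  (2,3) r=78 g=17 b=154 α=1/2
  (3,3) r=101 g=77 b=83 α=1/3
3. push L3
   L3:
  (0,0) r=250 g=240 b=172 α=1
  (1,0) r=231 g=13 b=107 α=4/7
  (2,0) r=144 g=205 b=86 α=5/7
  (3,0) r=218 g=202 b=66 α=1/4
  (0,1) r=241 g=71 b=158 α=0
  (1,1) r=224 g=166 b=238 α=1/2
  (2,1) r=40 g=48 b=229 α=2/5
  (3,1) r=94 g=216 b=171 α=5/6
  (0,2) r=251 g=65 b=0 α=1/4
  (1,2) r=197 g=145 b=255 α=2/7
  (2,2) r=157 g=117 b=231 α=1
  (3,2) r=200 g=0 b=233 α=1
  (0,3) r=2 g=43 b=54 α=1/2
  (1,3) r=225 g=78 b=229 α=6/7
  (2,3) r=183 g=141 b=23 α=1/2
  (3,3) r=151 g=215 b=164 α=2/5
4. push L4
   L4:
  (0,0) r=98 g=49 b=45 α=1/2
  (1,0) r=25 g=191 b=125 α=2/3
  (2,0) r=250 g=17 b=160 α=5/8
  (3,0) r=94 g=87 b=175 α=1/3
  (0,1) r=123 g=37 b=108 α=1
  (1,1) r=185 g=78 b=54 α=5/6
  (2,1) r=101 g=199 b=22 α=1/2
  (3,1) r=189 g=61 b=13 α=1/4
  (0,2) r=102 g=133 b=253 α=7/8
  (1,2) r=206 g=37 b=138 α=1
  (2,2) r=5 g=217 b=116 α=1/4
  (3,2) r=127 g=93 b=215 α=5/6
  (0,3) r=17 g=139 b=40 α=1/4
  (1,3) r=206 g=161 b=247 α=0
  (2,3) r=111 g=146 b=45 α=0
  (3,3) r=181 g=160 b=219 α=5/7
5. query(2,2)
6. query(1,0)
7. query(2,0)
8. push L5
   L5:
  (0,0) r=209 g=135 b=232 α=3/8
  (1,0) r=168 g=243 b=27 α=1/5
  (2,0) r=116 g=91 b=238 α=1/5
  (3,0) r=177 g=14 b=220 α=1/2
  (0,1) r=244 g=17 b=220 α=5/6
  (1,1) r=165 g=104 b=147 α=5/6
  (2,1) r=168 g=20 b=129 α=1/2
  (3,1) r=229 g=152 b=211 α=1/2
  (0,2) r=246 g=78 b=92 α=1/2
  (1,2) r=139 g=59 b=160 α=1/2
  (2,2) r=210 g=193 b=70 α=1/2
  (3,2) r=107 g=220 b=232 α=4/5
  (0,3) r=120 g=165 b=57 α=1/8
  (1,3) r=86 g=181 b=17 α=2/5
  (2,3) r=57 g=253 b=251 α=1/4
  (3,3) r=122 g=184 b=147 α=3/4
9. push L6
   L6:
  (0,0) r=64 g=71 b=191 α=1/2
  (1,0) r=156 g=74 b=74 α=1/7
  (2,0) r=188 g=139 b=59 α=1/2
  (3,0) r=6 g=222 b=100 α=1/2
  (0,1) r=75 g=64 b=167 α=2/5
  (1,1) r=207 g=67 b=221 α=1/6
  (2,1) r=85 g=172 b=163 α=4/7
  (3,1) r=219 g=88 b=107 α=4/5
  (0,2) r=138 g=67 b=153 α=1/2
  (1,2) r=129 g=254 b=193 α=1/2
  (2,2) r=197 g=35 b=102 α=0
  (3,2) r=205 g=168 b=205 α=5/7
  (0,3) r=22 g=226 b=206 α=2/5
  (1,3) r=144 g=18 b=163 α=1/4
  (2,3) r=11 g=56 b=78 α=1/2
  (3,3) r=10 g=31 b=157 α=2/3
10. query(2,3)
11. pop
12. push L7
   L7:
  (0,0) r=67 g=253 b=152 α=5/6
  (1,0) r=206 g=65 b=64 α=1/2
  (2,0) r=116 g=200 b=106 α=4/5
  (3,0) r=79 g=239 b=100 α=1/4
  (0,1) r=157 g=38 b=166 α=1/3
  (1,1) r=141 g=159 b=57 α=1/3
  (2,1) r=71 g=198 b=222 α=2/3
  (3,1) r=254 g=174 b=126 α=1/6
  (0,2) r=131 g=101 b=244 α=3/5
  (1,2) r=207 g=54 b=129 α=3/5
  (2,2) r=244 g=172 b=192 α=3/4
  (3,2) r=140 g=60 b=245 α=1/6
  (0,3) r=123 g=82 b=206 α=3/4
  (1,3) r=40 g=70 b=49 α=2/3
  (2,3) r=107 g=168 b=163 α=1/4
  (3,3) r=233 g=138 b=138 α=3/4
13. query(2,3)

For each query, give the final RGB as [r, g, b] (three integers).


(2,2) stack=L1,L2,L3,L4; from [0,0,0]:
+L1 (α=4/7) → [580/7, 492/7, 80]
+L2 (α=1/2) → [1539/14, 1829/14, 315/2]
+L3 (α=1) → [157, 117, 231]
+L4 (α=1/4) → [119, 142, 809/4]
= [119, 142, 202]

(1,0) stack=L1,L2,L3,L4; from [0,0,0]:
after L1 α=5/8: [295/2, 925/8, 45/2]
after L2 α=2/5: [1409/10, 4119/40, 107/2]
after L3 α=4/7: [13467/70, 14437/280, 1177/14]
after L4 α=2/3: [16967/210, 121397/840, 1559/14]
→ [81, 145, 111]

(2,0) stack=L1,L2,L3,L4; from [0,0,0]:
L1 α=0: [0, 0, 0]
L2 α=3/8: [219/8, 9, 237/8]
L3 α=5/7: [3099/28, 149, 1957/28]
L4 α=5/8: [44297/224, 133/2, 28271/224]
rounded: [198, 66, 126]

at x=2,y=3 over L1,L2,L3,L4,L5,L6:
after L1 α=5/6: [130/3, 75, 375/2]
after L2 α=1/2: [182/3, 46, 683/4]
after L3 α=1/2: [731/6, 187/2, 775/8]
after L4 α=0: [731/6, 187/2, 775/8]
after L5 α=1/4: [845/8, 1067/8, 4333/32]
after L6 α=1/2: [933/16, 1515/16, 6829/64]
rounded: [58, 95, 107]

query (2,3) [L1,L2,L3,L4,L5,L7] — begin 0,0,0
L1 α=5/6: [130/3, 75, 375/2]
L2 α=1/2: [182/3, 46, 683/4]
L3 α=1/2: [731/6, 187/2, 775/8]
L4 α=0: [731/6, 187/2, 775/8]
L5 α=1/4: [845/8, 1067/8, 4333/32]
L7 α=1/4: [3391/32, 4545/32, 18215/128]
rounded: [106, 142, 142]


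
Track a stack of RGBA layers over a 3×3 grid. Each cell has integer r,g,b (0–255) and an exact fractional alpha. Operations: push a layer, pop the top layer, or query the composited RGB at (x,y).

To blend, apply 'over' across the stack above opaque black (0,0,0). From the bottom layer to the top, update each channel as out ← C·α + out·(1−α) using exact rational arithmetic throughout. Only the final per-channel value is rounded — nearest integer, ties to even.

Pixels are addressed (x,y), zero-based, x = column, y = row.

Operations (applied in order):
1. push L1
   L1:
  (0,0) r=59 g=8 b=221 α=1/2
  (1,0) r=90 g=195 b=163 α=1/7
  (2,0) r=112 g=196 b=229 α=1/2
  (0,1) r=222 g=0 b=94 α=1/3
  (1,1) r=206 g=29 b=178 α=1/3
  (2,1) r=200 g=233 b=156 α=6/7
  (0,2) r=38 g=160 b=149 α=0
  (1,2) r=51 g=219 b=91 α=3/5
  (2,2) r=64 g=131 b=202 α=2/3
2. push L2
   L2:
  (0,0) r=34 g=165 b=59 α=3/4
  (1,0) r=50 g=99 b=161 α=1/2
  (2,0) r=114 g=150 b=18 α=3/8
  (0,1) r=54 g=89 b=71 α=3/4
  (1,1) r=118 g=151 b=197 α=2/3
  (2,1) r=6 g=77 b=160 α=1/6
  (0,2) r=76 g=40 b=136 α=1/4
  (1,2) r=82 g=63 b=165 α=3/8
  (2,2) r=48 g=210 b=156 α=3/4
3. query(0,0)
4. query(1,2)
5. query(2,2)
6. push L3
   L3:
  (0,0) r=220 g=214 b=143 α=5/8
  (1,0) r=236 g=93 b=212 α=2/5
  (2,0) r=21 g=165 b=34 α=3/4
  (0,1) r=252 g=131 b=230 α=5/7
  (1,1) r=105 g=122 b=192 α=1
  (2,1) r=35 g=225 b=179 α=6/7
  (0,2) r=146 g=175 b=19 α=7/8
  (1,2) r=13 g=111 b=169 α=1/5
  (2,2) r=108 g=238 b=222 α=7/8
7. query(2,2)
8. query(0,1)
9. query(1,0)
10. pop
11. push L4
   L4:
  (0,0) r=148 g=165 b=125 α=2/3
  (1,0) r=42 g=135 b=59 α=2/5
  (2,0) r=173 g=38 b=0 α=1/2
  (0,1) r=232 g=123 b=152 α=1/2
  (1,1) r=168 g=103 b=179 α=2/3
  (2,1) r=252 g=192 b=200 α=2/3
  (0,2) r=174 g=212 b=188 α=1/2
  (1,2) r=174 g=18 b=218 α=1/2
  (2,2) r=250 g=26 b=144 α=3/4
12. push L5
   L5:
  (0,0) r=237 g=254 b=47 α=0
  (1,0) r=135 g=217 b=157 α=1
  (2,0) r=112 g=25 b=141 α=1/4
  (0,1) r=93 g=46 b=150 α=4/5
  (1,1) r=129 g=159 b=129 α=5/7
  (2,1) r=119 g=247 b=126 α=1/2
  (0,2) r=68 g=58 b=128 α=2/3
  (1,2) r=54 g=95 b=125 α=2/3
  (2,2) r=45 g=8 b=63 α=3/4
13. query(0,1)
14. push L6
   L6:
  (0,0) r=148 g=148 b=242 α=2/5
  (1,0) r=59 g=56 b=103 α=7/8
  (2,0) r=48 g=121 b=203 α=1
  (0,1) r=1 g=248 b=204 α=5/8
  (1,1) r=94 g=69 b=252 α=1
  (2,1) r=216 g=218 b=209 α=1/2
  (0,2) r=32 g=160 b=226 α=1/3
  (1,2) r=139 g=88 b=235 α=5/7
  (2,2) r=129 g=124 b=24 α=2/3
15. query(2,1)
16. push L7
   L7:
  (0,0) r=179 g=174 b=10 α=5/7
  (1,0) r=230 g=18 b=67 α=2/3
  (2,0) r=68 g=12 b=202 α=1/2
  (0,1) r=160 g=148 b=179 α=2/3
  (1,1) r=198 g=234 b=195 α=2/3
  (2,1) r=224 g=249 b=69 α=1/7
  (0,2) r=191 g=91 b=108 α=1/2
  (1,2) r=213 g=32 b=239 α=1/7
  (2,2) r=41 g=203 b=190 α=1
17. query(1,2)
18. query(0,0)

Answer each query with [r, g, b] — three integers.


(0,0) stack=L1,L2; from [0,0,0]:
+L1 (α=1/2) → [59/2, 4, 221/2]
+L2 (α=3/4) → [263/8, 499/4, 575/8]
→ [33, 125, 72]

query (1,2) [L1,L2] — begin 0,0,0
after L1 α=3/5: [153/5, 657/5, 273/5]
after L2 α=3/8: [399/8, 423/4, 96]
= [50, 106, 96]

(2,2) stack=L1,L2; from [0,0,0]:
+L1 (α=2/3) → [128/3, 262/3, 404/3]
+L2 (α=3/4) → [140/3, 538/3, 452/3]
= [47, 179, 151]

query (2,2) [L1,L2,L3] — begin 0,0,0
after L1 α=2/3: [128/3, 262/3, 404/3]
after L2 α=3/4: [140/3, 538/3, 452/3]
after L3 α=7/8: [301/3, 692/3, 2557/12]
= [100, 231, 213]

(0,1) stack=L1,L2,L3; from [0,0,0]:
+L1 (α=1/3) → [74, 0, 94/3]
+L2 (α=3/4) → [59, 267/4, 733/12]
+L3 (α=5/7) → [1378/7, 1577/14, 7633/42]
rounded: [197, 113, 182]

query (1,0) [L1,L2,L3] — begin 0,0,0
+L1 (α=1/7) → [90/7, 195/7, 163/7]
+L2 (α=1/2) → [220/7, 444/7, 645/7]
+L3 (α=2/5) → [3964/35, 2634/35, 4903/35]
= [113, 75, 140]

at x=0,y=1 over L1,L2,L4,L5:
after L1 α=1/3: [74, 0, 94/3]
after L2 α=3/4: [59, 267/4, 733/12]
after L4 α=1/2: [291/2, 759/8, 2557/24]
after L5 α=4/5: [207/2, 2231/40, 16957/120]
→ [104, 56, 141]

query (2,1) [L1,L2,L4,L5,L6] — begin 0,0,0
L1 α=6/7: [1200/7, 1398/7, 936/7]
L2 α=1/6: [1007/7, 7529/42, 2900/21]
L4 α=2/3: [4535/21, 23657/126, 11300/63]
L5 α=1/2: [3517/21, 54779/252, 9619/63]
L6 α=1/2: [8053/42, 109715/504, 11393/63]
→ [192, 218, 181]

query (1,2) [L1,L2,L4,L5,L6,L7] — begin 0,0,0
L1 α=3/5: [153/5, 657/5, 273/5]
L2 α=3/8: [399/8, 423/4, 96]
L4 α=1/2: [1791/16, 495/8, 157]
L5 α=2/3: [1173/16, 2015/24, 407/3]
L6 α=5/7: [6733/56, 7295/84, 4339/21]
L7 α=1/7: [26163/196, 7743/98, 10351/49]
= [133, 79, 211]

at x=0,y=0 over L1,L2,L4,L5,L6,L7:
after L1 α=1/2: [59/2, 4, 221/2]
after L2 α=3/4: [263/8, 499/4, 575/8]
after L4 α=2/3: [877/8, 1819/12, 2575/24]
after L5 α=0: [877/8, 1819/12, 2575/24]
after L6 α=2/5: [4999/40, 3003/20, 6447/40]
after L7 α=5/7: [22899/140, 11703/70, 7447/140]
rounded: [164, 167, 53]
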